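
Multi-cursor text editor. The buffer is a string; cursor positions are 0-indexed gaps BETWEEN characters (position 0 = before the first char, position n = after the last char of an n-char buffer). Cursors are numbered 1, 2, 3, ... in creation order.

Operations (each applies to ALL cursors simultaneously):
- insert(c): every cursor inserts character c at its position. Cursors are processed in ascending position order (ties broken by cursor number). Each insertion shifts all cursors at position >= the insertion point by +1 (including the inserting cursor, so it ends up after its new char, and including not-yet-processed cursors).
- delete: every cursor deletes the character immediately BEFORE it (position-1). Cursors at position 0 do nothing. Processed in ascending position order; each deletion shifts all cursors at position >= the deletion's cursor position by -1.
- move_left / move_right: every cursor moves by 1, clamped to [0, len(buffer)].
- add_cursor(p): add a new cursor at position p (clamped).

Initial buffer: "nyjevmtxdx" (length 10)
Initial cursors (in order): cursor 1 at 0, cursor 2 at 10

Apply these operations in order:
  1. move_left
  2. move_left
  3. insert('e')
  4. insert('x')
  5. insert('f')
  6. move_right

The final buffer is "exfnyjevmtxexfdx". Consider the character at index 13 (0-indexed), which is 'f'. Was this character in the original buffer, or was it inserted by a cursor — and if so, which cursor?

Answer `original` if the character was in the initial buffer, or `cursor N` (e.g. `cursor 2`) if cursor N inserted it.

After op 1 (move_left): buffer="nyjevmtxdx" (len 10), cursors c1@0 c2@9, authorship ..........
After op 2 (move_left): buffer="nyjevmtxdx" (len 10), cursors c1@0 c2@8, authorship ..........
After op 3 (insert('e')): buffer="enyjevmtxedx" (len 12), cursors c1@1 c2@10, authorship 1........2..
After op 4 (insert('x')): buffer="exnyjevmtxexdx" (len 14), cursors c1@2 c2@12, authorship 11........22..
After op 5 (insert('f')): buffer="exfnyjevmtxexfdx" (len 16), cursors c1@3 c2@14, authorship 111........222..
After op 6 (move_right): buffer="exfnyjevmtxexfdx" (len 16), cursors c1@4 c2@15, authorship 111........222..
Authorship (.=original, N=cursor N): 1 1 1 . . . . . . . . 2 2 2 . .
Index 13: author = 2

Answer: cursor 2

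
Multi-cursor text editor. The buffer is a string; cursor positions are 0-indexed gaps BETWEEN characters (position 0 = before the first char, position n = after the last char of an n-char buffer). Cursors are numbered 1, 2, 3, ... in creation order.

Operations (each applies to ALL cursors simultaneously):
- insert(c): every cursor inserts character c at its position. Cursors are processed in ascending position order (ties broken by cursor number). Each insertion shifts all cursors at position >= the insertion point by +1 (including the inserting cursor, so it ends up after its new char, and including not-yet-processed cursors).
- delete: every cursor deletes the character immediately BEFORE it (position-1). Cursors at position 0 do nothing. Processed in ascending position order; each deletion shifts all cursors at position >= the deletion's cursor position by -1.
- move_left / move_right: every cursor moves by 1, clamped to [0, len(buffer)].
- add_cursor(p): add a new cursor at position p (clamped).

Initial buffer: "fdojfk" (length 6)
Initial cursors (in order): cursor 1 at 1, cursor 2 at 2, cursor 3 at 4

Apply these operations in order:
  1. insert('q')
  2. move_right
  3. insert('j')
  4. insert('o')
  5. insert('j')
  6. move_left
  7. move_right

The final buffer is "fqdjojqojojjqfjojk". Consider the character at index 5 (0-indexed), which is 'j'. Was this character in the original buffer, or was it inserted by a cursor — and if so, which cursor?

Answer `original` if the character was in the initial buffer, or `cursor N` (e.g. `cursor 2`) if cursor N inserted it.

Answer: cursor 1

Derivation:
After op 1 (insert('q')): buffer="fqdqojqfk" (len 9), cursors c1@2 c2@4 c3@7, authorship .1.2..3..
After op 2 (move_right): buffer="fqdqojqfk" (len 9), cursors c1@3 c2@5 c3@8, authorship .1.2..3..
After op 3 (insert('j')): buffer="fqdjqojjqfjk" (len 12), cursors c1@4 c2@7 c3@11, authorship .1.12.2.3.3.
After op 4 (insert('o')): buffer="fqdjoqojojqfjok" (len 15), cursors c1@5 c2@9 c3@14, authorship .1.112.22.3.33.
After op 5 (insert('j')): buffer="fqdjojqojojjqfjojk" (len 18), cursors c1@6 c2@11 c3@17, authorship .1.1112.222.3.333.
After op 6 (move_left): buffer="fqdjojqojojjqfjojk" (len 18), cursors c1@5 c2@10 c3@16, authorship .1.1112.222.3.333.
After op 7 (move_right): buffer="fqdjojqojojjqfjojk" (len 18), cursors c1@6 c2@11 c3@17, authorship .1.1112.222.3.333.
Authorship (.=original, N=cursor N): . 1 . 1 1 1 2 . 2 2 2 . 3 . 3 3 3 .
Index 5: author = 1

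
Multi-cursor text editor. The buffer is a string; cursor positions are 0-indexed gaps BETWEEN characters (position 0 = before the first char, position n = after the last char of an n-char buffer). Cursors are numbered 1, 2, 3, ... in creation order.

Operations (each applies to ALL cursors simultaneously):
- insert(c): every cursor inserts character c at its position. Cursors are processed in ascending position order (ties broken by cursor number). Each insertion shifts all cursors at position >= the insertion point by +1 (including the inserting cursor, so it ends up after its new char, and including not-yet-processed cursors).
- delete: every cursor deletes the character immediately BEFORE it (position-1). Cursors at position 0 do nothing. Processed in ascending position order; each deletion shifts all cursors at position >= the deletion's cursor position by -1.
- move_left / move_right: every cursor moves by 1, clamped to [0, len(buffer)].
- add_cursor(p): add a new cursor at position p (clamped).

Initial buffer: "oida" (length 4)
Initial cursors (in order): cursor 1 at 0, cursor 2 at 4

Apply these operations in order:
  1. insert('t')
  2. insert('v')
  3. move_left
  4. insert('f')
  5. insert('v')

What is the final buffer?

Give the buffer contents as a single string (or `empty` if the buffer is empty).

Answer: tfvvoidatfvv

Derivation:
After op 1 (insert('t')): buffer="toidat" (len 6), cursors c1@1 c2@6, authorship 1....2
After op 2 (insert('v')): buffer="tvoidatv" (len 8), cursors c1@2 c2@8, authorship 11....22
After op 3 (move_left): buffer="tvoidatv" (len 8), cursors c1@1 c2@7, authorship 11....22
After op 4 (insert('f')): buffer="tfvoidatfv" (len 10), cursors c1@2 c2@9, authorship 111....222
After op 5 (insert('v')): buffer="tfvvoidatfvv" (len 12), cursors c1@3 c2@11, authorship 1111....2222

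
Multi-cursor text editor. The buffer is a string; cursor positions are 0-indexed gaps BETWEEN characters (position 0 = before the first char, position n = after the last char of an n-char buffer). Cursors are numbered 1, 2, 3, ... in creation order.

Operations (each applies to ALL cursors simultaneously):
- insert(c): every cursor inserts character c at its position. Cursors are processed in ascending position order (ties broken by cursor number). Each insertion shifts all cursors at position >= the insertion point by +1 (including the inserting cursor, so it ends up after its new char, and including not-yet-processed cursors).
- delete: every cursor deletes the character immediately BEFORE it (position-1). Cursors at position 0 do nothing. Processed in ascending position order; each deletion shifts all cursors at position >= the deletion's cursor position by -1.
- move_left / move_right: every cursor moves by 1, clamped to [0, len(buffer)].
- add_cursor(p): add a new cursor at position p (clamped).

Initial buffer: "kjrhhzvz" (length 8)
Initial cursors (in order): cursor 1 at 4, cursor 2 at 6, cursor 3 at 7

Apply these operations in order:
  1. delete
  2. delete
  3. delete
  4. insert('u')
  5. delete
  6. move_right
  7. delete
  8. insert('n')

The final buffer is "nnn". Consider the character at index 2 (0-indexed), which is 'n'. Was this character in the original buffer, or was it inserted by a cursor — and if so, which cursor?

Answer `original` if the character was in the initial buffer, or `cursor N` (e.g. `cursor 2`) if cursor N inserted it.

After op 1 (delete): buffer="kjrhz" (len 5), cursors c1@3 c2@4 c3@4, authorship .....
After op 2 (delete): buffer="kz" (len 2), cursors c1@1 c2@1 c3@1, authorship ..
After op 3 (delete): buffer="z" (len 1), cursors c1@0 c2@0 c3@0, authorship .
After op 4 (insert('u')): buffer="uuuz" (len 4), cursors c1@3 c2@3 c3@3, authorship 123.
After op 5 (delete): buffer="z" (len 1), cursors c1@0 c2@0 c3@0, authorship .
After op 6 (move_right): buffer="z" (len 1), cursors c1@1 c2@1 c3@1, authorship .
After op 7 (delete): buffer="" (len 0), cursors c1@0 c2@0 c3@0, authorship 
After op 8 (insert('n')): buffer="nnn" (len 3), cursors c1@3 c2@3 c3@3, authorship 123
Authorship (.=original, N=cursor N): 1 2 3
Index 2: author = 3

Answer: cursor 3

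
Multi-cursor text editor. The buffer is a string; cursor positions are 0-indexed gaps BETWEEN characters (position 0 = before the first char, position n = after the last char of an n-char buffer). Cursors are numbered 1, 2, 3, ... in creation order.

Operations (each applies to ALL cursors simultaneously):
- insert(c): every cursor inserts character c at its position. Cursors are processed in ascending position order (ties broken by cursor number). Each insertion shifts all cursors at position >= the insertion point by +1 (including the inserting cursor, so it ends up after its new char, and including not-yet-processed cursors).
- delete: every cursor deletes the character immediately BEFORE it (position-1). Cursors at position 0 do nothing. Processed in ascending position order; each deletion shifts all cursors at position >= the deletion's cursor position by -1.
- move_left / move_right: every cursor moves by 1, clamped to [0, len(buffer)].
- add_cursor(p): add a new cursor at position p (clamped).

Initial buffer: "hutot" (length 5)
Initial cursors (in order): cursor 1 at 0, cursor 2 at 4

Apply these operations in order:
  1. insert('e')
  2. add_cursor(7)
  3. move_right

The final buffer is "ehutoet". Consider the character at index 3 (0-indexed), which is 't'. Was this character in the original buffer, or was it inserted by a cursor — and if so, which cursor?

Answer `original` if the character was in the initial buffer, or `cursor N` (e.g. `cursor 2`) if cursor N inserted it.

Answer: original

Derivation:
After op 1 (insert('e')): buffer="ehutoet" (len 7), cursors c1@1 c2@6, authorship 1....2.
After op 2 (add_cursor(7)): buffer="ehutoet" (len 7), cursors c1@1 c2@6 c3@7, authorship 1....2.
After op 3 (move_right): buffer="ehutoet" (len 7), cursors c1@2 c2@7 c3@7, authorship 1....2.
Authorship (.=original, N=cursor N): 1 . . . . 2 .
Index 3: author = original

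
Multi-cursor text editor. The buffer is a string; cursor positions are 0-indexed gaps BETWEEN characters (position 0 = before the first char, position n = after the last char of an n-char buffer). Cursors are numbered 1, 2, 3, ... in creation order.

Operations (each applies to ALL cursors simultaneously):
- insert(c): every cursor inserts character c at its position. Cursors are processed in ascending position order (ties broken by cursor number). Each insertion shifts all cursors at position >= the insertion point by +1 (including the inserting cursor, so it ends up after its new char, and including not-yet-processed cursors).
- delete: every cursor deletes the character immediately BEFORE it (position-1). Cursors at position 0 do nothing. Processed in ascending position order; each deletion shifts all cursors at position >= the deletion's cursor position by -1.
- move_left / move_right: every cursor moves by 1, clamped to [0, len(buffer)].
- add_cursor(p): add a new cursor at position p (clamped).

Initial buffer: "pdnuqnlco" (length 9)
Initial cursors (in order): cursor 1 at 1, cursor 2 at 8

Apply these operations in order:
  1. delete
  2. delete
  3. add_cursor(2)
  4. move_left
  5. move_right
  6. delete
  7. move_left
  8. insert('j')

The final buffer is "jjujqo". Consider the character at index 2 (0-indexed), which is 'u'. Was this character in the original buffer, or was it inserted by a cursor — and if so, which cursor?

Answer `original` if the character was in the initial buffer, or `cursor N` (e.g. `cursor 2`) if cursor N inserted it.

After op 1 (delete): buffer="dnuqnlo" (len 7), cursors c1@0 c2@6, authorship .......
After op 2 (delete): buffer="dnuqno" (len 6), cursors c1@0 c2@5, authorship ......
After op 3 (add_cursor(2)): buffer="dnuqno" (len 6), cursors c1@0 c3@2 c2@5, authorship ......
After op 4 (move_left): buffer="dnuqno" (len 6), cursors c1@0 c3@1 c2@4, authorship ......
After op 5 (move_right): buffer="dnuqno" (len 6), cursors c1@1 c3@2 c2@5, authorship ......
After op 6 (delete): buffer="uqo" (len 3), cursors c1@0 c3@0 c2@2, authorship ...
After op 7 (move_left): buffer="uqo" (len 3), cursors c1@0 c3@0 c2@1, authorship ...
After op 8 (insert('j')): buffer="jjujqo" (len 6), cursors c1@2 c3@2 c2@4, authorship 13.2..
Authorship (.=original, N=cursor N): 1 3 . 2 . .
Index 2: author = original

Answer: original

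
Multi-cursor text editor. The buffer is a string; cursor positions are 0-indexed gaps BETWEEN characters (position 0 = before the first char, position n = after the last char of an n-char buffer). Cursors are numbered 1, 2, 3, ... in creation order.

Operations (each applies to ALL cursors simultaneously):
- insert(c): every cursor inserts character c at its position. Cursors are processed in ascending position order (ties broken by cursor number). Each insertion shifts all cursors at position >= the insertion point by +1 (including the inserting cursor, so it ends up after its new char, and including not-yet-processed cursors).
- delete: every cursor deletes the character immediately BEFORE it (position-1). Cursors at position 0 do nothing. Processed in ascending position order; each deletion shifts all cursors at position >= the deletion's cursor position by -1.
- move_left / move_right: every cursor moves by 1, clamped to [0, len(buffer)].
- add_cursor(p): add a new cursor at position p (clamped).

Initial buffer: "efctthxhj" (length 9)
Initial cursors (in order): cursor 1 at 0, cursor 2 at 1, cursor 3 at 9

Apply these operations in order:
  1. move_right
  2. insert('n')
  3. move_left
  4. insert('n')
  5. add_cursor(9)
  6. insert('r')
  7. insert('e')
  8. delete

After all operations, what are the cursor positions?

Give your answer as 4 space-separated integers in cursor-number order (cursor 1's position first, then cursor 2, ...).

After op 1 (move_right): buffer="efctthxhj" (len 9), cursors c1@1 c2@2 c3@9, authorship .........
After op 2 (insert('n')): buffer="enfnctthxhjn" (len 12), cursors c1@2 c2@4 c3@12, authorship .1.2.......3
After op 3 (move_left): buffer="enfnctthxhjn" (len 12), cursors c1@1 c2@3 c3@11, authorship .1.2.......3
After op 4 (insert('n')): buffer="ennfnnctthxhjnn" (len 15), cursors c1@2 c2@5 c3@14, authorship .11.22.......33
After op 5 (add_cursor(9)): buffer="ennfnnctthxhjnn" (len 15), cursors c1@2 c2@5 c4@9 c3@14, authorship .11.22.......33
After op 6 (insert('r')): buffer="enrnfnrncttrhxhjnrn" (len 19), cursors c1@3 c2@7 c4@12 c3@18, authorship .111.222...4....333
After op 7 (insert('e')): buffer="enrenfnrencttrehxhjnren" (len 23), cursors c1@4 c2@9 c4@15 c3@22, authorship .1111.2222...44....3333
After op 8 (delete): buffer="enrnfnrncttrhxhjnrn" (len 19), cursors c1@3 c2@7 c4@12 c3@18, authorship .111.222...4....333

Answer: 3 7 18 12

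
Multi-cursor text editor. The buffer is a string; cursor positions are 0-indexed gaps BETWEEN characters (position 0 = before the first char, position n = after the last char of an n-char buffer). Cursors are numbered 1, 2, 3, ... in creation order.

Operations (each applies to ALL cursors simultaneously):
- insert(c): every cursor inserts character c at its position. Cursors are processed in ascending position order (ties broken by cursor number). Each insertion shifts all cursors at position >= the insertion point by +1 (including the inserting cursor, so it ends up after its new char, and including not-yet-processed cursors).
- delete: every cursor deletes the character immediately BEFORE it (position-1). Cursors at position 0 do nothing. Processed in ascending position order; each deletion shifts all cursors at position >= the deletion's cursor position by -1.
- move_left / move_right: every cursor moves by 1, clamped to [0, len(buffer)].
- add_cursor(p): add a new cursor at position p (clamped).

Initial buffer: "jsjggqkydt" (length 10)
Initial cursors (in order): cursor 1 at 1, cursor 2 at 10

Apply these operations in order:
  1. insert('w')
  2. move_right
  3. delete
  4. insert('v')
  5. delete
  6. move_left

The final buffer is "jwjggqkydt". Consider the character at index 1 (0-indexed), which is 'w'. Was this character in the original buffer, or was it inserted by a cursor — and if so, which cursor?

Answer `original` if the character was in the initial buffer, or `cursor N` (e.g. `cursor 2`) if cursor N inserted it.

Answer: cursor 1

Derivation:
After op 1 (insert('w')): buffer="jwsjggqkydtw" (len 12), cursors c1@2 c2@12, authorship .1.........2
After op 2 (move_right): buffer="jwsjggqkydtw" (len 12), cursors c1@3 c2@12, authorship .1.........2
After op 3 (delete): buffer="jwjggqkydt" (len 10), cursors c1@2 c2@10, authorship .1........
After op 4 (insert('v')): buffer="jwvjggqkydtv" (len 12), cursors c1@3 c2@12, authorship .11........2
After op 5 (delete): buffer="jwjggqkydt" (len 10), cursors c1@2 c2@10, authorship .1........
After op 6 (move_left): buffer="jwjggqkydt" (len 10), cursors c1@1 c2@9, authorship .1........
Authorship (.=original, N=cursor N): . 1 . . . . . . . .
Index 1: author = 1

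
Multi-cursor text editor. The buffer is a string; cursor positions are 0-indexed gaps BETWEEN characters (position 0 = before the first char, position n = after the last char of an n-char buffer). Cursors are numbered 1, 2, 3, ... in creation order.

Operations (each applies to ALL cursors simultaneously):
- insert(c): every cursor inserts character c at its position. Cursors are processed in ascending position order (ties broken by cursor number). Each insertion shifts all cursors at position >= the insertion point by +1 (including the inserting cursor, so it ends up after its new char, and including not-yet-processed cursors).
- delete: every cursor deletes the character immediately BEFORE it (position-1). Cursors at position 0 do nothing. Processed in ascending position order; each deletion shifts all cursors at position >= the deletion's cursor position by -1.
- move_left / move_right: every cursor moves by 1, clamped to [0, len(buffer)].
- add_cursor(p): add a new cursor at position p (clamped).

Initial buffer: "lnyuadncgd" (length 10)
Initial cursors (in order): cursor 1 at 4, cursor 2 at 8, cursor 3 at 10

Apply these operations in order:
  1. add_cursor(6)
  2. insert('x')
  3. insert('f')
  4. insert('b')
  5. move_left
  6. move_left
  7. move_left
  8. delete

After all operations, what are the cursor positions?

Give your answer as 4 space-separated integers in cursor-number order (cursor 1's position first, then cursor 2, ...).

After op 1 (add_cursor(6)): buffer="lnyuadncgd" (len 10), cursors c1@4 c4@6 c2@8 c3@10, authorship ..........
After op 2 (insert('x')): buffer="lnyuxadxncxgdx" (len 14), cursors c1@5 c4@8 c2@11 c3@14, authorship ....1..4..2..3
After op 3 (insert('f')): buffer="lnyuxfadxfncxfgdxf" (len 18), cursors c1@6 c4@10 c2@14 c3@18, authorship ....11..44..22..33
After op 4 (insert('b')): buffer="lnyuxfbadxfbncxfbgdxfb" (len 22), cursors c1@7 c4@12 c2@17 c3@22, authorship ....111..444..222..333
After op 5 (move_left): buffer="lnyuxfbadxfbncxfbgdxfb" (len 22), cursors c1@6 c4@11 c2@16 c3@21, authorship ....111..444..222..333
After op 6 (move_left): buffer="lnyuxfbadxfbncxfbgdxfb" (len 22), cursors c1@5 c4@10 c2@15 c3@20, authorship ....111..444..222..333
After op 7 (move_left): buffer="lnyuxfbadxfbncxfbgdxfb" (len 22), cursors c1@4 c4@9 c2@14 c3@19, authorship ....111..444..222..333
After op 8 (delete): buffer="lnyxfbaxfbnxfbgxfb" (len 18), cursors c1@3 c4@7 c2@11 c3@15, authorship ...111.444.222.333

Answer: 3 11 15 7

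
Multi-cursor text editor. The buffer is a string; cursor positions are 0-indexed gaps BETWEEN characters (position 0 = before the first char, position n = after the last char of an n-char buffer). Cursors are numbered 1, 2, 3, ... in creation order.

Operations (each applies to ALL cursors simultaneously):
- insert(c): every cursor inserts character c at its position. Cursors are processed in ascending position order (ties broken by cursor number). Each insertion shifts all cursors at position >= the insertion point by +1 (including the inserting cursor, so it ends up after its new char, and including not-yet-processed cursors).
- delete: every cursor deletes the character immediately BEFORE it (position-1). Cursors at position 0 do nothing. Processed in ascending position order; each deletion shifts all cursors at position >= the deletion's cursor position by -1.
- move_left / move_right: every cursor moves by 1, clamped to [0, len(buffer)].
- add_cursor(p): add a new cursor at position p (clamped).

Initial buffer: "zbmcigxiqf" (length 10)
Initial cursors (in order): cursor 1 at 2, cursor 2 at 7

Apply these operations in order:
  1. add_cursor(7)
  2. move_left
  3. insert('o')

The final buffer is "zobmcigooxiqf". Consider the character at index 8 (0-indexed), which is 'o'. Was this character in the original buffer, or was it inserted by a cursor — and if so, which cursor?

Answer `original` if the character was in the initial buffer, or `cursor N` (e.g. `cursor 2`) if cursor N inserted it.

After op 1 (add_cursor(7)): buffer="zbmcigxiqf" (len 10), cursors c1@2 c2@7 c3@7, authorship ..........
After op 2 (move_left): buffer="zbmcigxiqf" (len 10), cursors c1@1 c2@6 c3@6, authorship ..........
After op 3 (insert('o')): buffer="zobmcigooxiqf" (len 13), cursors c1@2 c2@9 c3@9, authorship .1.....23....
Authorship (.=original, N=cursor N): . 1 . . . . . 2 3 . . . .
Index 8: author = 3

Answer: cursor 3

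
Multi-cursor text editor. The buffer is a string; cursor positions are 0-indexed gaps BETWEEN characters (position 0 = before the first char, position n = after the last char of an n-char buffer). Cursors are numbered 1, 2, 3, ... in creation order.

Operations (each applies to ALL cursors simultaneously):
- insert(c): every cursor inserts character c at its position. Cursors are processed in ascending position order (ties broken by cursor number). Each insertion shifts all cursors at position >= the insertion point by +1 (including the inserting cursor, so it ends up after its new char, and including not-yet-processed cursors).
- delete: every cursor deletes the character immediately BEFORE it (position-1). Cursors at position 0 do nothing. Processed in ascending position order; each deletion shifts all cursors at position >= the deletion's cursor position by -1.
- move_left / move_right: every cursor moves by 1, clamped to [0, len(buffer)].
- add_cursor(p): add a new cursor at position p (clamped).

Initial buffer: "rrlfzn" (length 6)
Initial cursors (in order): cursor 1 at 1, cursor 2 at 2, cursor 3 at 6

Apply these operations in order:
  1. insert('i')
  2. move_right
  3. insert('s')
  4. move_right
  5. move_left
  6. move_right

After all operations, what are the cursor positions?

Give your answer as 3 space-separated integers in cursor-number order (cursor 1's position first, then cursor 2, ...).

After op 1 (insert('i')): buffer="ririlfzni" (len 9), cursors c1@2 c2@4 c3@9, authorship .1.2....3
After op 2 (move_right): buffer="ririlfzni" (len 9), cursors c1@3 c2@5 c3@9, authorship .1.2....3
After op 3 (insert('s')): buffer="rirsilsfznis" (len 12), cursors c1@4 c2@7 c3@12, authorship .1.12.2...33
After op 4 (move_right): buffer="rirsilsfznis" (len 12), cursors c1@5 c2@8 c3@12, authorship .1.12.2...33
After op 5 (move_left): buffer="rirsilsfznis" (len 12), cursors c1@4 c2@7 c3@11, authorship .1.12.2...33
After op 6 (move_right): buffer="rirsilsfznis" (len 12), cursors c1@5 c2@8 c3@12, authorship .1.12.2...33

Answer: 5 8 12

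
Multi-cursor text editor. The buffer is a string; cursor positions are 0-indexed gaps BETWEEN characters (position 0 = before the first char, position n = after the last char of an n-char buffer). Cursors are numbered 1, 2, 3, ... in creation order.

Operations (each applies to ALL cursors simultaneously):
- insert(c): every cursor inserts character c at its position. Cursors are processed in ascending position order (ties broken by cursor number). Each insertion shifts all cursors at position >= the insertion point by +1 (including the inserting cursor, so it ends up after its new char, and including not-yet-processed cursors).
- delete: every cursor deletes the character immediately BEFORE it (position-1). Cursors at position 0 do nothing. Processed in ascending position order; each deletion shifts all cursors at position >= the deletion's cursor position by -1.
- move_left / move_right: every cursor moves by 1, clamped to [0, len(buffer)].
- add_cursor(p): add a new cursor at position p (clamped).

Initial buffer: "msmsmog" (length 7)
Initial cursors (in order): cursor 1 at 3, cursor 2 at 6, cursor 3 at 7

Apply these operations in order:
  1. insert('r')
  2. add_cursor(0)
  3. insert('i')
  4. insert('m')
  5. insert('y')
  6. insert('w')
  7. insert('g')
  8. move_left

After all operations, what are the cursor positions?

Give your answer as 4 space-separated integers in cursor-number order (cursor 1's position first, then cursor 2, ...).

After op 1 (insert('r')): buffer="msmrsmorgr" (len 10), cursors c1@4 c2@8 c3@10, authorship ...1...2.3
After op 2 (add_cursor(0)): buffer="msmrsmorgr" (len 10), cursors c4@0 c1@4 c2@8 c3@10, authorship ...1...2.3
After op 3 (insert('i')): buffer="imsmrismorigri" (len 14), cursors c4@1 c1@6 c2@11 c3@14, authorship 4...11...22.33
After op 4 (insert('m')): buffer="immsmrimsmorimgrim" (len 18), cursors c4@2 c1@8 c2@14 c3@18, authorship 44...111...222.333
After op 5 (insert('y')): buffer="imymsmrimysmorimygrimy" (len 22), cursors c4@3 c1@10 c2@17 c3@22, authorship 444...1111...2222.3333
After op 6 (insert('w')): buffer="imywmsmrimywsmorimywgrimyw" (len 26), cursors c4@4 c1@12 c2@20 c3@26, authorship 4444...11111...22222.33333
After op 7 (insert('g')): buffer="imywgmsmrimywgsmorimywggrimywg" (len 30), cursors c4@5 c1@14 c2@23 c3@30, authorship 44444...111111...222222.333333
After op 8 (move_left): buffer="imywgmsmrimywgsmorimywggrimywg" (len 30), cursors c4@4 c1@13 c2@22 c3@29, authorship 44444...111111...222222.333333

Answer: 13 22 29 4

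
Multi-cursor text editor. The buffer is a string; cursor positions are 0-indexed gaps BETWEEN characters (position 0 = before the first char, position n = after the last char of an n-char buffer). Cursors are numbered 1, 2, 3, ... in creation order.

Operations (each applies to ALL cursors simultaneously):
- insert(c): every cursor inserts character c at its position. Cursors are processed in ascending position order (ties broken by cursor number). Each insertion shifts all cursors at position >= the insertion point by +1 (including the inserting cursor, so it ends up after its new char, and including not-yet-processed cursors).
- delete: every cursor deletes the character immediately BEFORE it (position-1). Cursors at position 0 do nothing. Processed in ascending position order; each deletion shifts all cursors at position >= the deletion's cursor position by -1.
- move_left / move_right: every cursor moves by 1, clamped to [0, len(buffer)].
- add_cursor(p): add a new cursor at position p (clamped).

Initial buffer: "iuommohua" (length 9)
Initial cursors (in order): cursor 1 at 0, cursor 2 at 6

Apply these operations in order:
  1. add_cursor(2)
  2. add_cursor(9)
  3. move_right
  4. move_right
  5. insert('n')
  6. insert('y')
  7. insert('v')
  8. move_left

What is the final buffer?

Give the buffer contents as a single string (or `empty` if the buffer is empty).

Answer: iunyvomnyvmohunyvanyv

Derivation:
After op 1 (add_cursor(2)): buffer="iuommohua" (len 9), cursors c1@0 c3@2 c2@6, authorship .........
After op 2 (add_cursor(9)): buffer="iuommohua" (len 9), cursors c1@0 c3@2 c2@6 c4@9, authorship .........
After op 3 (move_right): buffer="iuommohua" (len 9), cursors c1@1 c3@3 c2@7 c4@9, authorship .........
After op 4 (move_right): buffer="iuommohua" (len 9), cursors c1@2 c3@4 c2@8 c4@9, authorship .........
After op 5 (insert('n')): buffer="iunomnmohunan" (len 13), cursors c1@3 c3@6 c2@11 c4@13, authorship ..1..3....2.4
After op 6 (insert('y')): buffer="iunyomnymohunyany" (len 17), cursors c1@4 c3@8 c2@14 c4@17, authorship ..11..33....22.44
After op 7 (insert('v')): buffer="iunyvomnyvmohunyvanyv" (len 21), cursors c1@5 c3@10 c2@17 c4@21, authorship ..111..333....222.444
After op 8 (move_left): buffer="iunyvomnyvmohunyvanyv" (len 21), cursors c1@4 c3@9 c2@16 c4@20, authorship ..111..333....222.444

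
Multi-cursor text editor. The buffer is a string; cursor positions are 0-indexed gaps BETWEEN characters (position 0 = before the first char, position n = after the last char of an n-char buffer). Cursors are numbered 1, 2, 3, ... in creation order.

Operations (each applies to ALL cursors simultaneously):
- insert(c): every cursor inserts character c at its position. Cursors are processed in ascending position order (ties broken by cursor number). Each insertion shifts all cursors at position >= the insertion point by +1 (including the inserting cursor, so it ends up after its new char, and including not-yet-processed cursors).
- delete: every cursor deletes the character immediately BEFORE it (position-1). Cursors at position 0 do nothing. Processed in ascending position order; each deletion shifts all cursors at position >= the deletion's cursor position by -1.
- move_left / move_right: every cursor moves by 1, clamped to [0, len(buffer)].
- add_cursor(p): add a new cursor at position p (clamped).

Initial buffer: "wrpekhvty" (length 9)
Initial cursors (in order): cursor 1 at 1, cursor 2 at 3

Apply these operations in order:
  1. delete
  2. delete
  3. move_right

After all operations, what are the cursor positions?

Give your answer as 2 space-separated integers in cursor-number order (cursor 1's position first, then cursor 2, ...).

Answer: 1 1

Derivation:
After op 1 (delete): buffer="rekhvty" (len 7), cursors c1@0 c2@1, authorship .......
After op 2 (delete): buffer="ekhvty" (len 6), cursors c1@0 c2@0, authorship ......
After op 3 (move_right): buffer="ekhvty" (len 6), cursors c1@1 c2@1, authorship ......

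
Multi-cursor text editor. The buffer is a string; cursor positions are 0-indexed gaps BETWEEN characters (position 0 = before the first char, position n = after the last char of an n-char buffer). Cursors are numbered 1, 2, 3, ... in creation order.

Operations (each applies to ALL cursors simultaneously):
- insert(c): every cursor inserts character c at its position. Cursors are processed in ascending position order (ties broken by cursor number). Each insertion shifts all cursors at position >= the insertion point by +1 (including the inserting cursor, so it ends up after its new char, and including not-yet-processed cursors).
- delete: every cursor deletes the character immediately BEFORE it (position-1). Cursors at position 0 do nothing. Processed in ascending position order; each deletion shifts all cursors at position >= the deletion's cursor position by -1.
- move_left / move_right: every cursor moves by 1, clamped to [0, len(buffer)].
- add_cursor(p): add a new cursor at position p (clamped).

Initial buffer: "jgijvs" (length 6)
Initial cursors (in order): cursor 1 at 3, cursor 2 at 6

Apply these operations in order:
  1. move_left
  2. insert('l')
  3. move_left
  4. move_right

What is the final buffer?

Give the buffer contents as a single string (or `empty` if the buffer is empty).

After op 1 (move_left): buffer="jgijvs" (len 6), cursors c1@2 c2@5, authorship ......
After op 2 (insert('l')): buffer="jglijvls" (len 8), cursors c1@3 c2@7, authorship ..1...2.
After op 3 (move_left): buffer="jglijvls" (len 8), cursors c1@2 c2@6, authorship ..1...2.
After op 4 (move_right): buffer="jglijvls" (len 8), cursors c1@3 c2@7, authorship ..1...2.

Answer: jglijvls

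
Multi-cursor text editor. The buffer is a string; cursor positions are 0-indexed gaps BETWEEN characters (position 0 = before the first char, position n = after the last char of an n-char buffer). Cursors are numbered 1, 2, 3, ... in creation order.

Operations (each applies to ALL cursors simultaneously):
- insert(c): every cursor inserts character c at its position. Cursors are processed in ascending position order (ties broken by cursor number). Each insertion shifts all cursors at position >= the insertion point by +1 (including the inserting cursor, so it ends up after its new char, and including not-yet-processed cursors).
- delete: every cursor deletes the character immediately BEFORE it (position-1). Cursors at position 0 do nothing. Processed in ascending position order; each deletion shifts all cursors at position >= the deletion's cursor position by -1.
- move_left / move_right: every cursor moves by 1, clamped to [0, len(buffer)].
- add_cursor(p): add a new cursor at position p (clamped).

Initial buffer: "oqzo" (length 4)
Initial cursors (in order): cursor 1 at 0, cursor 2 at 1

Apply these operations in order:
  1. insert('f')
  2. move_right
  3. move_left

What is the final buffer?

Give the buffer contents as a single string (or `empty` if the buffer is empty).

After op 1 (insert('f')): buffer="fofqzo" (len 6), cursors c1@1 c2@3, authorship 1.2...
After op 2 (move_right): buffer="fofqzo" (len 6), cursors c1@2 c2@4, authorship 1.2...
After op 3 (move_left): buffer="fofqzo" (len 6), cursors c1@1 c2@3, authorship 1.2...

Answer: fofqzo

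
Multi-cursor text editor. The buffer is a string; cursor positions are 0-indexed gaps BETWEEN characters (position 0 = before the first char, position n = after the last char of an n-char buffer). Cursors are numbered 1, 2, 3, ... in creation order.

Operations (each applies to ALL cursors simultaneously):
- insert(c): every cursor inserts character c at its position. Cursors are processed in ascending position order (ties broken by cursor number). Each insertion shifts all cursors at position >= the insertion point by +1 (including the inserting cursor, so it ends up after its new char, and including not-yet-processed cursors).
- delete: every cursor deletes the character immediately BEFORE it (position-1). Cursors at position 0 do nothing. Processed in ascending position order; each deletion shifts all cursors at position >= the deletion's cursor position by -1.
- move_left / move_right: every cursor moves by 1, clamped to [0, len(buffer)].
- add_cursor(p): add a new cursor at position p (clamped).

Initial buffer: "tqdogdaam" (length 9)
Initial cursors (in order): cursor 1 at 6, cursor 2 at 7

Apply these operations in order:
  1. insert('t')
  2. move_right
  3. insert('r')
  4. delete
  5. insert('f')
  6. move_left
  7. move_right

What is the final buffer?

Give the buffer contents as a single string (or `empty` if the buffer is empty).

Answer: tqdogdtaftafm

Derivation:
After op 1 (insert('t')): buffer="tqdogdtatam" (len 11), cursors c1@7 c2@9, authorship ......1.2..
After op 2 (move_right): buffer="tqdogdtatam" (len 11), cursors c1@8 c2@10, authorship ......1.2..
After op 3 (insert('r')): buffer="tqdogdtartarm" (len 13), cursors c1@9 c2@12, authorship ......1.12.2.
After op 4 (delete): buffer="tqdogdtatam" (len 11), cursors c1@8 c2@10, authorship ......1.2..
After op 5 (insert('f')): buffer="tqdogdtaftafm" (len 13), cursors c1@9 c2@12, authorship ......1.12.2.
After op 6 (move_left): buffer="tqdogdtaftafm" (len 13), cursors c1@8 c2@11, authorship ......1.12.2.
After op 7 (move_right): buffer="tqdogdtaftafm" (len 13), cursors c1@9 c2@12, authorship ......1.12.2.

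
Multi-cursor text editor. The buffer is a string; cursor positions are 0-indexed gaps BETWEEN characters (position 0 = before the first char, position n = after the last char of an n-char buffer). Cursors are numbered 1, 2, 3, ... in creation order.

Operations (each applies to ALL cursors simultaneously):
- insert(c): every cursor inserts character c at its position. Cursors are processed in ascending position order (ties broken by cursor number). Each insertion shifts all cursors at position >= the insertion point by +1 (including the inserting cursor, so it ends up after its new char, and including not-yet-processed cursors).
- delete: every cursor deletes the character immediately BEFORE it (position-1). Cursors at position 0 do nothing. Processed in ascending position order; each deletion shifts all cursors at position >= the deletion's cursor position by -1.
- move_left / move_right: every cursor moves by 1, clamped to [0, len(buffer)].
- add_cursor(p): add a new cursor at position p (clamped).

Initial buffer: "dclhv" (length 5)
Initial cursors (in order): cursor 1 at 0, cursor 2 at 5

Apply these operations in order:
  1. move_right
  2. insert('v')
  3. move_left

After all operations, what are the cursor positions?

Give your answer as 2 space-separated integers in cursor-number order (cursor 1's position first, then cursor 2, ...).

Answer: 1 6

Derivation:
After op 1 (move_right): buffer="dclhv" (len 5), cursors c1@1 c2@5, authorship .....
After op 2 (insert('v')): buffer="dvclhvv" (len 7), cursors c1@2 c2@7, authorship .1....2
After op 3 (move_left): buffer="dvclhvv" (len 7), cursors c1@1 c2@6, authorship .1....2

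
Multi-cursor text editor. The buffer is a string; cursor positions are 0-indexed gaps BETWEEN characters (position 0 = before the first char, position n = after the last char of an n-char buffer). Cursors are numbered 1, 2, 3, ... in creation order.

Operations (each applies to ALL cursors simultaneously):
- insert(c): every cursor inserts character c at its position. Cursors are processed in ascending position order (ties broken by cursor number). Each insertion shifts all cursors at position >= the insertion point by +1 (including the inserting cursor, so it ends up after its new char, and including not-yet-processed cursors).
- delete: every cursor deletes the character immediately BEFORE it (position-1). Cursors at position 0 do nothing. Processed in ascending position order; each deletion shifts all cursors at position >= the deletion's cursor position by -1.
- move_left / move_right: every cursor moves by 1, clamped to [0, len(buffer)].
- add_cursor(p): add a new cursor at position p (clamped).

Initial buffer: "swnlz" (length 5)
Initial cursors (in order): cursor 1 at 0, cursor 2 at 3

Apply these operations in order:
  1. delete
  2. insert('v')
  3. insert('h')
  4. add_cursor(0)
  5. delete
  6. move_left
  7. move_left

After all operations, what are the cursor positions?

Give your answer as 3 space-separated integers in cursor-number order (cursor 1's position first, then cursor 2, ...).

After op 1 (delete): buffer="swlz" (len 4), cursors c1@0 c2@2, authorship ....
After op 2 (insert('v')): buffer="vswvlz" (len 6), cursors c1@1 c2@4, authorship 1..2..
After op 3 (insert('h')): buffer="vhswvhlz" (len 8), cursors c1@2 c2@6, authorship 11..22..
After op 4 (add_cursor(0)): buffer="vhswvhlz" (len 8), cursors c3@0 c1@2 c2@6, authorship 11..22..
After op 5 (delete): buffer="vswvlz" (len 6), cursors c3@0 c1@1 c2@4, authorship 1..2..
After op 6 (move_left): buffer="vswvlz" (len 6), cursors c1@0 c3@0 c2@3, authorship 1..2..
After op 7 (move_left): buffer="vswvlz" (len 6), cursors c1@0 c3@0 c2@2, authorship 1..2..

Answer: 0 2 0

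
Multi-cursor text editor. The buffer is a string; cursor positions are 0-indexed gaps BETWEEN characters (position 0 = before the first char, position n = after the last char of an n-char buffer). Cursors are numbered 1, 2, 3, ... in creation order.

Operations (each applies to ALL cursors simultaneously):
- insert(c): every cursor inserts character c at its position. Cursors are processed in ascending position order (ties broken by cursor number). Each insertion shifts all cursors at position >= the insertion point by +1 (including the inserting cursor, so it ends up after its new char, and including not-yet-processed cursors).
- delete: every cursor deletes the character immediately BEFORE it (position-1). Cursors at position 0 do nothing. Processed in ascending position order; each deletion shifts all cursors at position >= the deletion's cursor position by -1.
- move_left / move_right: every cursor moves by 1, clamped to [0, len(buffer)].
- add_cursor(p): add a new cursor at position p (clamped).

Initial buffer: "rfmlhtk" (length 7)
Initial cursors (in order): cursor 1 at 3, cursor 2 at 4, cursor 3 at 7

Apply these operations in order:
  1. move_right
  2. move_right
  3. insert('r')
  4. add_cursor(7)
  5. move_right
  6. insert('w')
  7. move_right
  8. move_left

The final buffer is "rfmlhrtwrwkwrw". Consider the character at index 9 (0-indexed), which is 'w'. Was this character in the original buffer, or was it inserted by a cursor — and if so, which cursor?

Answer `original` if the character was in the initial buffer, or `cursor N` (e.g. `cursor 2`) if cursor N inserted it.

Answer: cursor 4

Derivation:
After op 1 (move_right): buffer="rfmlhtk" (len 7), cursors c1@4 c2@5 c3@7, authorship .......
After op 2 (move_right): buffer="rfmlhtk" (len 7), cursors c1@5 c2@6 c3@7, authorship .......
After op 3 (insert('r')): buffer="rfmlhrtrkr" (len 10), cursors c1@6 c2@8 c3@10, authorship .....1.2.3
After op 4 (add_cursor(7)): buffer="rfmlhrtrkr" (len 10), cursors c1@6 c4@7 c2@8 c3@10, authorship .....1.2.3
After op 5 (move_right): buffer="rfmlhrtrkr" (len 10), cursors c1@7 c4@8 c2@9 c3@10, authorship .....1.2.3
After op 6 (insert('w')): buffer="rfmlhrtwrwkwrw" (len 14), cursors c1@8 c4@10 c2@12 c3@14, authorship .....1.124.233
After op 7 (move_right): buffer="rfmlhrtwrwkwrw" (len 14), cursors c1@9 c4@11 c2@13 c3@14, authorship .....1.124.233
After op 8 (move_left): buffer="rfmlhrtwrwkwrw" (len 14), cursors c1@8 c4@10 c2@12 c3@13, authorship .....1.124.233
Authorship (.=original, N=cursor N): . . . . . 1 . 1 2 4 . 2 3 3
Index 9: author = 4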